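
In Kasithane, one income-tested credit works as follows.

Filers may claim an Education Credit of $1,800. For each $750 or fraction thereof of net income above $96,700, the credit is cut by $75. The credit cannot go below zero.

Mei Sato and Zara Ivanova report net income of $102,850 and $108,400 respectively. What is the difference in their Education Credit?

$525

Mei ($102,850): Education Credit: income exceeds $96,700 by $6,150, which is 9 full-or-partial $750 increments; reduction = 9 × $75 = $675, leaving $1,125.
Zara ($108,400): Education Credit: income exceeds $96,700 by $11,700, which is 16 full-or-partial $750 increments; reduction = 16 × $75 = $1,200, leaving $600.
Difference: |$1,125 − $600| = $525.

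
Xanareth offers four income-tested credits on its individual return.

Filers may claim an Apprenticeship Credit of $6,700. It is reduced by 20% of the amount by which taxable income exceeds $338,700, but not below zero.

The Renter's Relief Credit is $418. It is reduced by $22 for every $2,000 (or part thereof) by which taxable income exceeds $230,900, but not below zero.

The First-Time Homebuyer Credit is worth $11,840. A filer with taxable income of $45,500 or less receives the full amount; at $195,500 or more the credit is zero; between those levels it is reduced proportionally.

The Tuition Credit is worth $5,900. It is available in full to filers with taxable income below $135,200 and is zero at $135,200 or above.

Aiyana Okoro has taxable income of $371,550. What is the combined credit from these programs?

$130

Apprenticeship Credit: 20% of the $32,850 excess over $338,700 is $6,570; credit = $6,700 − $6,570 = $130.
Renter's Relief Credit: income exceeds $230,900 by $140,650 → 71 increments × $22 = $1,562 ≥ base, so the credit is $0.
First-Time Homebuyer Credit: $371,550 is at or above $195,500, so the credit is $0.
Tuition Credit: $371,550 meets or exceeds the $135,200 cutoff, so the credit is $0.
Total: $130 + $0 + $0 + $0 = $130.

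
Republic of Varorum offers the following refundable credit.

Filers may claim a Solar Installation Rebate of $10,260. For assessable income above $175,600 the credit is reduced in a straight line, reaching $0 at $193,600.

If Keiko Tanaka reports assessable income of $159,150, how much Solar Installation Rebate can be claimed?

$10,260

Solar Installation Rebate: $159,150 is at or below the $175,600 threshold, so the full $10,260 applies.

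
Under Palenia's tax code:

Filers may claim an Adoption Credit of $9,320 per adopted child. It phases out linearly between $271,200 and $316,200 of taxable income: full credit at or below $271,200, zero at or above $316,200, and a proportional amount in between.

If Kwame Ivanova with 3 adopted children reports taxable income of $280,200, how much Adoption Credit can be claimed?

$22,368

Adoption Credit: base = 3 × $9,320 = $27,960. $280,200 is $9,000 into a $45,000 phase-out range, leaving 36,000/45,000 of the credit: $27,960 × 36,000/45,000 = $22,368.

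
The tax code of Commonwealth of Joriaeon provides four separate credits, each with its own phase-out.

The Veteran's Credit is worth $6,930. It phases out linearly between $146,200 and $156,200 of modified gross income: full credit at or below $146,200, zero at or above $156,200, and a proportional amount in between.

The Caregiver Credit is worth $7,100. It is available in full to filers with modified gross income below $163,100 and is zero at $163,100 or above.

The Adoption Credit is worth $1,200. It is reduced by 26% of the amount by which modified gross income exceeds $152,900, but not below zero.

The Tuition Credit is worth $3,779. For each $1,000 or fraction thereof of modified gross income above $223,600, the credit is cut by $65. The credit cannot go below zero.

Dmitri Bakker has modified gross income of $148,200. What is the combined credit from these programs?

Veteran's Credit: $148,200 is $2,000 into a $10,000 phase-out range, leaving 8,000/10,000 of the credit: $6,930 × 8,000/10,000 = $5,544.
Caregiver Credit: $148,200 is below the $163,100 cutoff, so the full $7,100 applies.
Adoption Credit: $148,200 is at or below the $152,900 threshold, so the full $1,200 applies.
Tuition Credit: $148,200 is at or below the $223,600 threshold, so the full $3,779 applies.
Total: $5,544 + $7,100 + $1,200 + $3,779 = $17,623.

$17,623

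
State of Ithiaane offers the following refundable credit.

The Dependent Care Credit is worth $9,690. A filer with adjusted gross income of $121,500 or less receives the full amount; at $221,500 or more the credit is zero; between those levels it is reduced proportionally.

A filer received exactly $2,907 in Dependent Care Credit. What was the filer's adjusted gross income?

$191,500

$2,907 is 2,907/9,690 of the full $9,690, so 6,783/9,690 of the $100,000 range has been used: income = $121,500 + $100,000 × 6,783/9,690 = $191,500.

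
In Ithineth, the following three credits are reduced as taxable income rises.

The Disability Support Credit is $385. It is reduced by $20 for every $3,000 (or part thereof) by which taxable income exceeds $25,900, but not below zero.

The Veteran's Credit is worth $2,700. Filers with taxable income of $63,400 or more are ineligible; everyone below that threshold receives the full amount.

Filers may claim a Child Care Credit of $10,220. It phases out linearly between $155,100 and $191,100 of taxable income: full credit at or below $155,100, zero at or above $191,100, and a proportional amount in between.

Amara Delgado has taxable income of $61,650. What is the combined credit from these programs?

$13,065

Disability Support Credit: income exceeds $25,900 by $35,750, which is 12 full-or-partial $3,000 increments; reduction = 12 × $20 = $240, leaving $145.
Veteran's Credit: $61,650 is below the $63,400 cutoff, so the full $2,700 applies.
Child Care Credit: $61,650 is at or below the $155,100 threshold, so the full $10,220 applies.
Total: $145 + $2,700 + $10,220 = $13,065.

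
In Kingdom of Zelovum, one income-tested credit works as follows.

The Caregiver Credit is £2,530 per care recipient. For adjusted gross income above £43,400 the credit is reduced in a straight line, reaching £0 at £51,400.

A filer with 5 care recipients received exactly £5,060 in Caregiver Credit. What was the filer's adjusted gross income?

Full credit = 5 × £2,530 = £12,650.
£5,060 is 5,060/12,650 of the full £12,650, so 7,590/12,650 of the £8,000 range has been used: income = £43,400 + £8,000 × 7,590/12,650 = £48,200.

£48,200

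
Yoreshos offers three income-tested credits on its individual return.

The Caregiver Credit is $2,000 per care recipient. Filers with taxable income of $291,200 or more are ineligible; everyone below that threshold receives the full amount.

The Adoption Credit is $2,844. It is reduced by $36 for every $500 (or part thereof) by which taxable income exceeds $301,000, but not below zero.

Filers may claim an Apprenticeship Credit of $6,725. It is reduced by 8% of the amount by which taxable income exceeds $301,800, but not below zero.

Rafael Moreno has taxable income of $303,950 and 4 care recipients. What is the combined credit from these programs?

Caregiver Credit: base = 4 × $2,000 = $8,000. $303,950 meets or exceeds the $291,200 cutoff, so the credit is $0.
Adoption Credit: income exceeds $301,000 by $2,950, which is 6 full-or-partial $500 increments; reduction = 6 × $36 = $216, leaving $2,628.
Apprenticeship Credit: 8% of the $2,150 excess over $301,800 is $172; credit = $6,725 − $172 = $6,553.
Total: $0 + $2,628 + $6,553 = $9,181.

$9,181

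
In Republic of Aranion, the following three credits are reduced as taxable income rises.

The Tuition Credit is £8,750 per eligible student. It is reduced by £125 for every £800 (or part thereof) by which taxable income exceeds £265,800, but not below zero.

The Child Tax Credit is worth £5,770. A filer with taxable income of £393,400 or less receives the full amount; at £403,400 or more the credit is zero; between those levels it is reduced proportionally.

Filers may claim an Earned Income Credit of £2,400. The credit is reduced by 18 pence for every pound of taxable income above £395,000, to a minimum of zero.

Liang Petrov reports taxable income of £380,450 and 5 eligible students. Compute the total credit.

£33,920

Tuition Credit: base = 5 × £8,750 = £43,750. income exceeds £265,800 by £114,650, which is 144 full-or-partial £800 increments; reduction = 144 × £125 = £18,000, leaving £25,750.
Child Tax Credit: £380,450 is at or below the £393,400 threshold, so the full £5,770 applies.
Earned Income Credit: £380,450 is at or below the £395,000 threshold, so the full £2,400 applies.
Total: £25,750 + £5,770 + £2,400 = £33,920.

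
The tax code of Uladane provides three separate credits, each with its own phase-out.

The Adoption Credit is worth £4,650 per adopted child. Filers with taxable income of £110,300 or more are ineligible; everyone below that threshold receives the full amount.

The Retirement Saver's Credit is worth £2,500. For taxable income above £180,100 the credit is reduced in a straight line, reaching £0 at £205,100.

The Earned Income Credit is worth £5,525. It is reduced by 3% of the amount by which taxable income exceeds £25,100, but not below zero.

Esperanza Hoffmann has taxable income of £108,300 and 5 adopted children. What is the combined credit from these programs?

£28,779

Adoption Credit: base = 5 × £4,650 = £23,250. £108,300 is below the £110,300 cutoff, so the full £23,250 applies.
Retirement Saver's Credit: £108,300 is at or below the £180,100 threshold, so the full £2,500 applies.
Earned Income Credit: 3% of the £83,200 excess over £25,100 is £2,496; credit = £5,525 − £2,496 = £3,029.
Total: £23,250 + £2,500 + £3,029 = £28,779.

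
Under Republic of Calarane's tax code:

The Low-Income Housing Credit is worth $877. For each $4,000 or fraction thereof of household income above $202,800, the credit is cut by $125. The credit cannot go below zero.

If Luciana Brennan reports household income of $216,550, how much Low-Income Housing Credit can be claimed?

$377

Low-Income Housing Credit: income exceeds $202,800 by $13,750, which is 4 full-or-partial $4,000 increments; reduction = 4 × $125 = $500, leaving $377.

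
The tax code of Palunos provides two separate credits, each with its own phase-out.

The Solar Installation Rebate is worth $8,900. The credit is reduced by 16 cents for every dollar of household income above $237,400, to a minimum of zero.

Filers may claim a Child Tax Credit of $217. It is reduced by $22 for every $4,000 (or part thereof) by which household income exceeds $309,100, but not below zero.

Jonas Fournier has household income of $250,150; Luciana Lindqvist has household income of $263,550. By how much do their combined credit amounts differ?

$2,144

Jonas ($250,150): Solar Installation Rebate: 16% of the $12,750 excess over $237,400 is $2,040; credit = $8,900 − $2,040 = $6,860. Child Tax Credit: $250,150 is at or below the $309,100 threshold, so the full $217 applies. total $6,860 + $217 = $7,077
Luciana ($263,550): Solar Installation Rebate: 16% of the $26,150 excess over $237,400 is $4,184; credit = $8,900 − $4,184 = $4,716. Child Tax Credit: $263,550 is at or below the $309,100 threshold, so the full $217 applies. total $4,716 + $217 = $4,933
Difference: |$7,077 − $4,933| = $2,144.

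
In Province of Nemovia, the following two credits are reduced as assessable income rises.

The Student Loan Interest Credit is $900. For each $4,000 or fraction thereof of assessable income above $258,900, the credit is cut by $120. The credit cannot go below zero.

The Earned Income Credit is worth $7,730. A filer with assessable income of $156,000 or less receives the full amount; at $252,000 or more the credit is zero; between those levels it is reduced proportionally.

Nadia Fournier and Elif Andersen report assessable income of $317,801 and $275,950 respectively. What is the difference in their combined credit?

Nadia ($317,801): Student Loan Interest Credit: income exceeds $258,900 by $58,901 → 15 increments × $120 = $1,800 ≥ base, so the credit is $0. Earned Income Credit: $317,801 is at or above $252,000, so the credit is $0. total $0 + $0 = $0
Elif ($275,950): Student Loan Interest Credit: income exceeds $258,900 by $17,050, which is 5 full-or-partial $4,000 increments; reduction = 5 × $120 = $600, leaving $300. Earned Income Credit: $275,950 is at or above $252,000, so the credit is $0. total $300 + $0 = $300
Difference: |$0 − $300| = $300.

$300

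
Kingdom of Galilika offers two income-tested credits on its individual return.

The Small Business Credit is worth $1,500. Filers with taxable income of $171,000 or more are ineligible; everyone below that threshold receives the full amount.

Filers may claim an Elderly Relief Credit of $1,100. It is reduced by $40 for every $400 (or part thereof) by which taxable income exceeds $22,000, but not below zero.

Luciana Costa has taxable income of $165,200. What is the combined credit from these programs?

$1,500

Small Business Credit: $165,200 is below the $171,000 cutoff, so the full $1,500 applies.
Elderly Relief Credit: income exceeds $22,000 by $143,200 → 358 increments × $40 = $14,320 ≥ base, so the credit is $0.
Total: $1,500 + $0 = $1,500.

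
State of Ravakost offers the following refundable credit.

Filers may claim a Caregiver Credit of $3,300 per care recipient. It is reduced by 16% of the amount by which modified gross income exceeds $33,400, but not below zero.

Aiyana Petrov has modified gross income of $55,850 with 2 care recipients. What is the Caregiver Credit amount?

Caregiver Credit: base = 2 × $3,300 = $6,600. 16% of the $22,450 excess over $33,400 is $3,592; credit = $6,600 − $3,592 = $3,008.

$3,008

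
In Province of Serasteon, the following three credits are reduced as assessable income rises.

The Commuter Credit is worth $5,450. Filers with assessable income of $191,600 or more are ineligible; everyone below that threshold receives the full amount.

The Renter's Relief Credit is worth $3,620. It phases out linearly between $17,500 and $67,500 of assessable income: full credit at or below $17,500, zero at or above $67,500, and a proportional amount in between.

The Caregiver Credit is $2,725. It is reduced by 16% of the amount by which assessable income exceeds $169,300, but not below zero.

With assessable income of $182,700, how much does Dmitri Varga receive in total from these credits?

Commuter Credit: $182,700 is below the $191,600 cutoff, so the full $5,450 applies.
Renter's Relief Credit: $182,700 is at or above $67,500, so the credit is $0.
Caregiver Credit: 16% of the $13,400 excess over $169,300 is $2,144; credit = $2,725 − $2,144 = $581.
Total: $5,450 + $0 + $581 = $6,031.

$6,031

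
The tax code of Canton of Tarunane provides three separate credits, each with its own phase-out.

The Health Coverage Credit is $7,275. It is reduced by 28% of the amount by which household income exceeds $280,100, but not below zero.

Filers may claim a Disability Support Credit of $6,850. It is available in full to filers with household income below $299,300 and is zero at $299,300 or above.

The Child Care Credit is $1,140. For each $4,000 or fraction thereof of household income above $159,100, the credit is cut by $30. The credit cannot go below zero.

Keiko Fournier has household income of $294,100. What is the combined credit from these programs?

Health Coverage Credit: 28% of the $14,000 excess over $280,100 is $3,920; credit = $7,275 − $3,920 = $3,355.
Disability Support Credit: $294,100 is below the $299,300 cutoff, so the full $6,850 applies.
Child Care Credit: income exceeds $159,100 by $135,000, which is 34 full-or-partial $4,000 increments; reduction = 34 × $30 = $1,020, leaving $120.
Total: $3,355 + $6,850 + $120 = $10,325.

$10,325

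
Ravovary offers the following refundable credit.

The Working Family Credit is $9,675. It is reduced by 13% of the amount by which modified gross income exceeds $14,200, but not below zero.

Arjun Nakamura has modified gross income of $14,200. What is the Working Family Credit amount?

$9,675

Working Family Credit: $14,200 is at or below the $14,200 threshold, so the full $9,675 applies.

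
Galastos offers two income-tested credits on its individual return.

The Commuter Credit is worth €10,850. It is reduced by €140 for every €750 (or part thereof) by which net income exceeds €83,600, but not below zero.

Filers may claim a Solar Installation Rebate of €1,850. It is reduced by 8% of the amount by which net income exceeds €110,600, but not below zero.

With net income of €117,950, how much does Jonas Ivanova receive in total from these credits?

Commuter Credit: income exceeds €83,600 by €34,350, which is 46 full-or-partial €750 increments; reduction = 46 × €140 = €6,440, leaving €4,410.
Solar Installation Rebate: 8% of the €7,350 excess over €110,600 is €588; credit = €1,850 − €588 = €1,262.
Total: €4,410 + €1,262 = €5,672.

€5,672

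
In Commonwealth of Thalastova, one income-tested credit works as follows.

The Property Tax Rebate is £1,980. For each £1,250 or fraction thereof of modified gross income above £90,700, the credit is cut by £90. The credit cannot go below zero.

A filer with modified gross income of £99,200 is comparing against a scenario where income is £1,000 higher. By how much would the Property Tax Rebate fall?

£90

At £99,200 — income exceeds £90,700 by £8,500, which is 7 full-or-partial £1,250 increments; reduction = 7 × £90 = £630, leaving £1,350.
At £100,200 — income exceeds £90,700 by £9,500, which is 8 full-or-partial £1,250 increments; reduction = 8 × £90 = £720, leaving £1,260.
Lost: £1,350 − £1,260 = £90.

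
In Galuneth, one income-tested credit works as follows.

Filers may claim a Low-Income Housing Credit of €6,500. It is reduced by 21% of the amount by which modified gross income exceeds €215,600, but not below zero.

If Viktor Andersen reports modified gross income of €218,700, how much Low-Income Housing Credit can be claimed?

€5,849

Low-Income Housing Credit: 21% of the €3,100 excess over €215,600 is €651; credit = €6,500 − €651 = €5,849.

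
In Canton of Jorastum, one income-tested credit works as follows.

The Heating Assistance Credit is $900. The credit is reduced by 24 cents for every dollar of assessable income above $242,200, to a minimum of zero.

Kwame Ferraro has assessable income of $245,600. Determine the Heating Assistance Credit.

Heating Assistance Credit: 24% of the $3,400 excess over $242,200 is $816; credit = $900 − $816 = $84.

$84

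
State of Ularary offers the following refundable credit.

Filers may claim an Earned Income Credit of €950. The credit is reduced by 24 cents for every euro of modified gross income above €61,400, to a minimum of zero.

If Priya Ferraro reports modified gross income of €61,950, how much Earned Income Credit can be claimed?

€818

Earned Income Credit: 24% of the €550 excess over €61,400 is €132; credit = €950 − €132 = €818.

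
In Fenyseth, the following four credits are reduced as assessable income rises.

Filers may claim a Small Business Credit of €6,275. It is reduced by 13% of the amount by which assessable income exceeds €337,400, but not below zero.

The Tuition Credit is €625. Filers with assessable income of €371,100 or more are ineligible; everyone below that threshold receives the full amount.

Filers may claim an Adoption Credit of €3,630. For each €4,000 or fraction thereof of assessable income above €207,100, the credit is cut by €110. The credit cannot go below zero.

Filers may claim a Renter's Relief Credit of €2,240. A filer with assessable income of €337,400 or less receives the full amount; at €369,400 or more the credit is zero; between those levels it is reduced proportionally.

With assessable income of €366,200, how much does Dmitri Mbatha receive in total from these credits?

Small Business Credit: 13% of the €28,800 excess over €337,400 is €3,744; credit = €6,275 − €3,744 = €2,531.
Tuition Credit: €366,200 is below the €371,100 cutoff, so the full €625 applies.
Adoption Credit: income exceeds €207,100 by €159,100 → 40 increments × €110 = €4,400 ≥ base, so the credit is €0.
Renter's Relief Credit: €366,200 is €28,800 into a €32,000 phase-out range, leaving 3,200/32,000 of the credit: €2,240 × 3,200/32,000 = €224.
Total: €2,531 + €625 + €0 + €224 = €3,380.

€3,380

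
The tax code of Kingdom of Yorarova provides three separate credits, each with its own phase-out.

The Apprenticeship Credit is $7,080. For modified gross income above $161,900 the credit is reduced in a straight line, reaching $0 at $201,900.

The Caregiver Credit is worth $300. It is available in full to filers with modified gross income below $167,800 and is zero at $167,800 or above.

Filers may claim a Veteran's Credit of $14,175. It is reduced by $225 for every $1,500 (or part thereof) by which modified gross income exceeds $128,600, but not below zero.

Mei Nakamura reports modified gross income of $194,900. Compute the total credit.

Apprenticeship Credit: $194,900 is $33,000 into a $40,000 phase-out range, leaving 7,000/40,000 of the credit: $7,080 × 7,000/40,000 = $1,239.
Caregiver Credit: $194,900 meets or exceeds the $167,800 cutoff, so the credit is $0.
Veteran's Credit: income exceeds $128,600 by $66,300, which is 45 full-or-partial $1,500 increments; reduction = 45 × $225 = $10,125, leaving $4,050.
Total: $1,239 + $0 + $4,050 = $5,289.

$5,289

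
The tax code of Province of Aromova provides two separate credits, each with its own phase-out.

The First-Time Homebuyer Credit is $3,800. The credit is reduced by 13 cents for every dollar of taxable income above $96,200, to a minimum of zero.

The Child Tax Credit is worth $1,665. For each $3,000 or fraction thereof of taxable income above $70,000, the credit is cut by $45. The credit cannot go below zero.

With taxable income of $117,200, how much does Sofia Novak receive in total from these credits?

$2,015

First-Time Homebuyer Credit: 13% of the $21,000 excess over $96,200 is $2,730; credit = $3,800 − $2,730 = $1,070.
Child Tax Credit: income exceeds $70,000 by $47,200, which is 16 full-or-partial $3,000 increments; reduction = 16 × $45 = $720, leaving $945.
Total: $1,070 + $945 = $2,015.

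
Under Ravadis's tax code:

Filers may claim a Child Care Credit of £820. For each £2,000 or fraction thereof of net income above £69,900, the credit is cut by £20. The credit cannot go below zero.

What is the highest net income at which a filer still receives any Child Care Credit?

After 40 increments the reduction is 40 × £20 = £800, leaving £20; one more increment wipes it out. Increment 40 ends at excess 40 × £2,000 = £80,000, so the highest qualifying income is £69,900 + £80,000 = £149,900.

£149,900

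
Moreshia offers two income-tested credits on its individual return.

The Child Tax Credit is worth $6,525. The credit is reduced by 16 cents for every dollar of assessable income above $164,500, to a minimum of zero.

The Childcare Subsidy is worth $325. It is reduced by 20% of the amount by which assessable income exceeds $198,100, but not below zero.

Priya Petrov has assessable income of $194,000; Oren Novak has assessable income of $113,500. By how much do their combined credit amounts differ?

$4,720

Priya ($194,000): Child Tax Credit: 16% of the $29,500 excess over $164,500 is $4,720; credit = $6,525 − $4,720 = $1,805. Childcare Subsidy: $194,000 is at or below the $198,100 threshold, so the full $325 applies. total $1,805 + $325 = $2,130
Oren ($113,500): Child Tax Credit: $113,500 is at or below the $164,500 threshold, so the full $6,525 applies. Childcare Subsidy: $113,500 is at or below the $198,100 threshold, so the full $325 applies. total $6,525 + $325 = $6,850
Difference: |$2,130 − $6,850| = $4,720.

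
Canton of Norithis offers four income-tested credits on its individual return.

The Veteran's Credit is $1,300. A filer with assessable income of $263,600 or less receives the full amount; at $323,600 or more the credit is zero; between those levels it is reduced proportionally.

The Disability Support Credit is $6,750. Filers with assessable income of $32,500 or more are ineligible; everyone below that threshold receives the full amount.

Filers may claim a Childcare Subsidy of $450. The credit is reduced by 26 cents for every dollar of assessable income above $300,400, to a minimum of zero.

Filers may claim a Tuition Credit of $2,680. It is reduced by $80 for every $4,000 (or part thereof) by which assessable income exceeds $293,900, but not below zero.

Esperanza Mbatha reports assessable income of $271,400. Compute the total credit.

Veteran's Credit: $271,400 is $7,800 into a $60,000 phase-out range, leaving 52,200/60,000 of the credit: $1,300 × 52,200/60,000 = $1,131.
Disability Support Credit: $271,400 meets or exceeds the $32,500 cutoff, so the credit is $0.
Childcare Subsidy: $271,400 is at or below the $300,400 threshold, so the full $450 applies.
Tuition Credit: $271,400 is at or below the $293,900 threshold, so the full $2,680 applies.
Total: $1,131 + $0 + $450 + $2,680 = $4,261.

$4,261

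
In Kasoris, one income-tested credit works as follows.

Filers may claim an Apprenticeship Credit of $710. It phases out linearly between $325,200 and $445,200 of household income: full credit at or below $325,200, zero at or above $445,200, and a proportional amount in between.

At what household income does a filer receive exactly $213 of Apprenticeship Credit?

$409,200

$213 is 213/710 of the full $710, so 497/710 of the $120,000 range has been used: income = $325,200 + $120,000 × 497/710 = $409,200.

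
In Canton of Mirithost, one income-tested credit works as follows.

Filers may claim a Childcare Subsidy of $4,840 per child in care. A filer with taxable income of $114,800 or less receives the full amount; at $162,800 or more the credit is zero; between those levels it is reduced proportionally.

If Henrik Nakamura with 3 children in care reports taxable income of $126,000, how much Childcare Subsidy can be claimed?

$11,132

Childcare Subsidy: base = 3 × $4,840 = $14,520. $126,000 is $11,200 into a $48,000 phase-out range, leaving 36,800/48,000 of the credit: $14,520 × 36,800/48,000 = $11,132.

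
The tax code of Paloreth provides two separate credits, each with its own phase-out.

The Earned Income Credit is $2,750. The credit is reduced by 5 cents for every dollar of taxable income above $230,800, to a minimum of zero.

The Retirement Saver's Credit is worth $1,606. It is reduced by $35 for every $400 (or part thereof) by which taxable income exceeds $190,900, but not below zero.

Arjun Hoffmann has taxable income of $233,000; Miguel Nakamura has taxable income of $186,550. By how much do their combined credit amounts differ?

$1,716

Arjun ($233,000): Earned Income Credit: 5% of the $2,200 excess over $230,800 is $110; credit = $2,750 − $110 = $2,640. Retirement Saver's Credit: income exceeds $190,900 by $42,100 → 106 increments × $35 = $3,710 ≥ base, so the credit is $0. total $2,640 + $0 = $2,640
Miguel ($186,550): Earned Income Credit: $186,550 is at or below the $230,800 threshold, so the full $2,750 applies. Retirement Saver's Credit: $186,550 is at or below the $190,900 threshold, so the full $1,606 applies. total $2,750 + $1,606 = $4,356
Difference: |$2,640 − $4,356| = $1,716.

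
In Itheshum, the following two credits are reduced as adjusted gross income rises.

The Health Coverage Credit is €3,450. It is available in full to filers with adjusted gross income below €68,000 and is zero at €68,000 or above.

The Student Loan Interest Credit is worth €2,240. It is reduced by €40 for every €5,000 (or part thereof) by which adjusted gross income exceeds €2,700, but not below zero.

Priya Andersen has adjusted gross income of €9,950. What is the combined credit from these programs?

Health Coverage Credit: €9,950 is below the €68,000 cutoff, so the full €3,450 applies.
Student Loan Interest Credit: income exceeds €2,700 by €7,250, which is 2 full-or-partial €5,000 increments; reduction = 2 × €40 = €80, leaving €2,160.
Total: €3,450 + €2,160 = €5,610.

€5,610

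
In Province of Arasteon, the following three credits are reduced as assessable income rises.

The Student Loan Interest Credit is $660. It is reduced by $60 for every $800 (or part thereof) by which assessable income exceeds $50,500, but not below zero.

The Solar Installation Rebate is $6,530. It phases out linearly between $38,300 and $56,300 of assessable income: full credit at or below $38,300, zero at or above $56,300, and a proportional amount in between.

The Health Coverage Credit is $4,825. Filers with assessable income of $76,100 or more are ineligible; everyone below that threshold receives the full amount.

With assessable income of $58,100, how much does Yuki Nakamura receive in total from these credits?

$4,885

Student Loan Interest Credit: income exceeds $50,500 by $7,600, which is 10 full-or-partial $800 increments; reduction = 10 × $60 = $600, leaving $60.
Solar Installation Rebate: $58,100 is at or above $56,300, so the credit is $0.
Health Coverage Credit: $58,100 is below the $76,100 cutoff, so the full $4,825 applies.
Total: $60 + $0 + $4,825 = $4,885.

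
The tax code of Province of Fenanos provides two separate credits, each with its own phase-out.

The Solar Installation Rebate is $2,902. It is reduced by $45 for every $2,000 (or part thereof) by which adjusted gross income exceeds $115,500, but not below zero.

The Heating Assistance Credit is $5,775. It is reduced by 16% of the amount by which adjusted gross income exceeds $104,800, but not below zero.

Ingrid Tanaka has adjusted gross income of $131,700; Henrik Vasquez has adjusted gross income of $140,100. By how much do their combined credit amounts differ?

Ingrid ($131,700): Solar Installation Rebate: income exceeds $115,500 by $16,200, which is 9 full-or-partial $2,000 increments; reduction = 9 × $45 = $405, leaving $2,497. Heating Assistance Credit: 16% of the $26,900 excess over $104,800 is $4,304; credit = $5,775 − $4,304 = $1,471. total $2,497 + $1,471 = $3,968
Henrik ($140,100): Solar Installation Rebate: income exceeds $115,500 by $24,600, which is 13 full-or-partial $2,000 increments; reduction = 13 × $45 = $585, leaving $2,317. Heating Assistance Credit: 16% of the $35,300 excess over $104,800 is $5,648; credit = $5,775 − $5,648 = $127. total $2,317 + $127 = $2,444
Difference: |$3,968 − $2,444| = $1,524.

$1,524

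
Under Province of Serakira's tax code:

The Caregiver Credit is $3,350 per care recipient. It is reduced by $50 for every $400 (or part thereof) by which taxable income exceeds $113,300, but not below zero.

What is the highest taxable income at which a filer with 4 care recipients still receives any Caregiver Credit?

$220,100

Full credit = 4 × $3,350 = $13,400.
After 267 increments the reduction is 267 × $50 = $13,350, leaving $50; one more increment wipes it out. Increment 267 ends at excess 267 × $400 = $106,800, so the highest qualifying income is $113,300 + $106,800 = $220,100.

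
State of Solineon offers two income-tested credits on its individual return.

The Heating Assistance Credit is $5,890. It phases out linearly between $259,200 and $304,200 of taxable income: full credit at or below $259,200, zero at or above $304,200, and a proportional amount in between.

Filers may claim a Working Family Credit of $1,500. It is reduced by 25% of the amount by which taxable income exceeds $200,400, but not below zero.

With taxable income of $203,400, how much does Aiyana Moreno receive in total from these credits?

$6,640

Heating Assistance Credit: $203,400 is at or below the $259,200 threshold, so the full $5,890 applies.
Working Family Credit: 25% of the $3,000 excess over $200,400 is $750; credit = $1,500 − $750 = $750.
Total: $5,890 + $750 = $6,640.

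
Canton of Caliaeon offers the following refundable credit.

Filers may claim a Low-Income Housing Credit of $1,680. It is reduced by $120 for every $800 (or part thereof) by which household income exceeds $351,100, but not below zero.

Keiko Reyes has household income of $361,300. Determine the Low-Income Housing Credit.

$120

Low-Income Housing Credit: income exceeds $351,100 by $10,200, which is 13 full-or-partial $800 increments; reduction = 13 × $120 = $1,560, leaving $120.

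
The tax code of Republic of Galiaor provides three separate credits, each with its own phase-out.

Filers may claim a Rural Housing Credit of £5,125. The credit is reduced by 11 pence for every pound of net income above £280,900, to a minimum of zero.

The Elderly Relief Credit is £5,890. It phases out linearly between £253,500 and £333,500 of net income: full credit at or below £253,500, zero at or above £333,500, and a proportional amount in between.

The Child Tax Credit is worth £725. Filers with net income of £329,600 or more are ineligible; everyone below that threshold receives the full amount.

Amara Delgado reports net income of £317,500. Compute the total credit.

Rural Housing Credit: 11% of the £36,600 excess over £280,900 is £4,026; credit = £5,125 − £4,026 = £1,099.
Elderly Relief Credit: £317,500 is £64,000 into a £80,000 phase-out range, leaving 16,000/80,000 of the credit: £5,890 × 16,000/80,000 = £1,178.
Child Tax Credit: £317,500 is below the £329,600 cutoff, so the full £725 applies.
Total: £1,099 + £1,178 + £725 = £3,002.

£3,002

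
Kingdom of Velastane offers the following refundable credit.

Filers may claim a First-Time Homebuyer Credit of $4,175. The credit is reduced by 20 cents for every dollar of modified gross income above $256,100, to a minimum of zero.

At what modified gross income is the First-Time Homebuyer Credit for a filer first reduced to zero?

The credit falls by 20% of each dollar above $256,100, so it reaches zero when the excess is $4,175 / 20% = $20,875: income = $256,100 + $20,875 = $276,975.

$276,975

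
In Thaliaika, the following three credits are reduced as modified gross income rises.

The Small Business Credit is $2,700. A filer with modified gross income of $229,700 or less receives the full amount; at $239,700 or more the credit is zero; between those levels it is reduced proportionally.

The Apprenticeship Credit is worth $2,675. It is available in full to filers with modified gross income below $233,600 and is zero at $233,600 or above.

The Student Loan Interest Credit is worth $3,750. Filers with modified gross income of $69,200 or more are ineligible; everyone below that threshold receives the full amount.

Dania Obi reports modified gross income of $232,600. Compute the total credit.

Small Business Credit: $232,600 is $2,900 into a $10,000 phase-out range, leaving 7,100/10,000 of the credit: $2,700 × 7,100/10,000 = $1,917.
Apprenticeship Credit: $232,600 is below the $233,600 cutoff, so the full $2,675 applies.
Student Loan Interest Credit: $232,600 meets or exceeds the $69,200 cutoff, so the credit is $0.
Total: $1,917 + $2,675 + $0 = $4,592.

$4,592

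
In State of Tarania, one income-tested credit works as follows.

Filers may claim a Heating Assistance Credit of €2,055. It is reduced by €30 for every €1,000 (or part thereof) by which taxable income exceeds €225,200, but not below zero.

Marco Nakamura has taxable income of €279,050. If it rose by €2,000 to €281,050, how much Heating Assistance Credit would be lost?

€60

At €279,050 — income exceeds €225,200 by €53,850, which is 54 full-or-partial €1,000 increments; reduction = 54 × €30 = €1,620, leaving €435.
At €281,050 — income exceeds €225,200 by €55,850, which is 56 full-or-partial €1,000 increments; reduction = 56 × €30 = €1,680, leaving €375.
Lost: €435 − €375 = €60.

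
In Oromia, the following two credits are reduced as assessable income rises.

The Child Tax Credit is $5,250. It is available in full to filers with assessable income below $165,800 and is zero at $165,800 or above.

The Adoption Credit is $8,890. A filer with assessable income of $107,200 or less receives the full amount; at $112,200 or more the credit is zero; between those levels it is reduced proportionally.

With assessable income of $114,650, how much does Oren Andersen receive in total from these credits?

$5,250

Child Tax Credit: $114,650 is below the $165,800 cutoff, so the full $5,250 applies.
Adoption Credit: $114,650 is at or above $112,200, so the credit is $0.
Total: $5,250 + $0 = $5,250.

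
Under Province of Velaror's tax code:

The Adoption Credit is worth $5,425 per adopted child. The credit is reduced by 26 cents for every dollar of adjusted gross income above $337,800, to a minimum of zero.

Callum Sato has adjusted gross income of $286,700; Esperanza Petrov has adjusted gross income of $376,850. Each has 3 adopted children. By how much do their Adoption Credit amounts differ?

$10,153

Callum ($286,700): Adoption Credit: base = 3 × $5,425 = $16,275. $286,700 is at or below the $337,800 threshold, so the full $16,275 applies.
Esperanza ($376,850): Adoption Credit: base = 3 × $5,425 = $16,275. 26% of the $39,050 excess over $337,800 is $10,153; credit = $16,275 − $10,153 = $6,122.
Difference: |$16,275 − $6,122| = $10,153.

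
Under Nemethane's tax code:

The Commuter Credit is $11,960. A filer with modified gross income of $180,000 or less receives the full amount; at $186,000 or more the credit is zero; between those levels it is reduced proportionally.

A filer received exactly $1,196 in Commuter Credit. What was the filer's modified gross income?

$1,196 is 1,196/11,960 of the full $11,960, so 10,764/11,960 of the $6,000 range has been used: income = $180,000 + $6,000 × 10,764/11,960 = $185,400.

$185,400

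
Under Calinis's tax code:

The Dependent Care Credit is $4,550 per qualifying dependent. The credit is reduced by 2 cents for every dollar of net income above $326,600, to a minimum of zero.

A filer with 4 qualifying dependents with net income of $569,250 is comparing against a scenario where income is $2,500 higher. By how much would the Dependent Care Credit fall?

$50

At $569,250 — base = 4 × $4,550 = $18,200. 2% of the $242,650 excess over $326,600 is $4,853; credit = $18,200 − $4,853 = $13,347.
At $571,750 — base = 4 × $4,550 = $18,200. 2% of the $245,150 excess over $326,600 is $4,903; credit = $18,200 − $4,903 = $13,297.
Lost: $13,347 − $13,297 = $50.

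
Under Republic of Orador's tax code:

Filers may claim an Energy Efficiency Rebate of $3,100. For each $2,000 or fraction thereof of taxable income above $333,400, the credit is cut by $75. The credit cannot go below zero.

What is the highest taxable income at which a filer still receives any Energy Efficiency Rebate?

$415,400

After 41 increments the reduction is 41 × $75 = $3,075, leaving $25; one more increment wipes it out. Increment 41 ends at excess 41 × $2,000 = $82,000, so the highest qualifying income is $333,400 + $82,000 = $415,400.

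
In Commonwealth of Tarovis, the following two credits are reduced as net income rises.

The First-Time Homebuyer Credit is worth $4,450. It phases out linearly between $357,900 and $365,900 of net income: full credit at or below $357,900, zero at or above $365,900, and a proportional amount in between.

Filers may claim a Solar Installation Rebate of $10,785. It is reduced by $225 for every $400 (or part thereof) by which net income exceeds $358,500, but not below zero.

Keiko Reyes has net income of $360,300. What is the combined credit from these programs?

First-Time Homebuyer Credit: $360,300 is $2,400 into a $8,000 phase-out range, leaving 5,600/8,000 of the credit: $4,450 × 5,600/8,000 = $3,115.
Solar Installation Rebate: income exceeds $358,500 by $1,800, which is 5 full-or-partial $400 increments; reduction = 5 × $225 = $1,125, leaving $9,660.
Total: $3,115 + $9,660 = $12,775.

$12,775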